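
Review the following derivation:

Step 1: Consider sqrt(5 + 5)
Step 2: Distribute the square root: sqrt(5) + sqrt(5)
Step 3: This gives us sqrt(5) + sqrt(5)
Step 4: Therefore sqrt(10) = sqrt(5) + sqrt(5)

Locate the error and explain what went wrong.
Step 2: Distribute the square root: sqrt(5) + sqrt(5)

Step 2 incorrectly 'distributes' the square root over addition. The square root function does not distribute: sqrt(a + b) ≠ sqrt(a) + sqrt(b). In fact, sqrt(5 + 5) = sqrt(10) ≈ 3.1623, while sqrt(5) + sqrt(5) ≈ 4.4721.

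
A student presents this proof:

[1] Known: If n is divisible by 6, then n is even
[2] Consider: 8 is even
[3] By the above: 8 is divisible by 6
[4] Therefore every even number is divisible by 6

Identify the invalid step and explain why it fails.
Step 3: By the above: 8 is divisible by 6

Step 3 commits the fallacy of affirming the consequent. The known fact 'divisible by 6 → even' does NOT imply 'even → divisible by 6'. That would be the converse, which is false. For example, 8 is even but 8 ÷ 6 = 1.33, which is not an integer.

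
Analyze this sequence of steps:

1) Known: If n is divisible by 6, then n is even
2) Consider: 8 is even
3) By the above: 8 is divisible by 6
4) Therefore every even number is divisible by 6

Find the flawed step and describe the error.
Step 3: By the above: 8 is divisible by 6

Step 3 commits the fallacy of affirming the consequent. The known fact 'divisible by 6 → even' does NOT imply 'even → divisible by 6'. That would be the converse, which is false. For example, 8 is even but 8 ÷ 6 = 1.33, which is not an integer.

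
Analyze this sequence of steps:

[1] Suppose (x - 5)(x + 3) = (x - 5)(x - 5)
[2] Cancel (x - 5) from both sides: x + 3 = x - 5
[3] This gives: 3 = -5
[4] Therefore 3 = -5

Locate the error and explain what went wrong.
Step 2: Cancel (x - 5) from both sides: x + 3 = x - 5

Step 2 cancels (x - 5) from both sides. This is only valid if (x - 5) ≠ 0, i.e., x ≠ 5. When x = 5, both sides equal zero regardless of the other factors. The correct approach requires considering x = 5 as a separate case.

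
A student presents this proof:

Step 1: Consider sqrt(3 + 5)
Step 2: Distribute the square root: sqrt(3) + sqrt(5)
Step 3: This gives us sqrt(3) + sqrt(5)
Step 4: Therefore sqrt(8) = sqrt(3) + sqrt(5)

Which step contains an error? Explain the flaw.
Step 2: Distribute the square root: sqrt(3) + sqrt(5)

Step 2 incorrectly 'distributes' the square root over addition. The square root function does not distribute: sqrt(a + b) ≠ sqrt(a) + sqrt(b). In fact, sqrt(3 + 5) = sqrt(8) ≈ 2.8284, while sqrt(3) + sqrt(5) ≈ 3.9681.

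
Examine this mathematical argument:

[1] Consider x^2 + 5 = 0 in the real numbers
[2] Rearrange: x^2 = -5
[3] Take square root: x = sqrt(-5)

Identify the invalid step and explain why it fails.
Step 3: Take square root: x = sqrt(-5)

Step 3 takes the square root of -5, which is negative. In the real number system, the square root of a negative number is undefined. The equation x^2 + 5 = 0 has no real solutions. Square roots of negative numbers only exist in the complex numbers.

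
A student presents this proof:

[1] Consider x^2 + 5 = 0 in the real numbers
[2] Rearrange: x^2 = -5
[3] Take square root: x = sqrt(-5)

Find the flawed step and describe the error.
Step 3: Take square root: x = sqrt(-5)

Step 3 takes the square root of -5, which is negative. In the real number system, the square root of a negative number is undefined. The equation x^2 + 5 = 0 has no real solutions. Square roots of negative numbers only exist in the complex numbers.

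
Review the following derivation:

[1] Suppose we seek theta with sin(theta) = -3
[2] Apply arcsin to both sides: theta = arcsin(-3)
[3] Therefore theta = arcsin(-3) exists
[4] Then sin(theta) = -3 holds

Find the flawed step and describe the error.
Step 2: Apply arcsin to both sides: theta = arcsin(-3)

Step 2 applies arcsin to -3. However, arcsin(x) is only defined for x in [-1, 1] because sin(theta) can only produce values in that range. Since |-3| > 1, arcsin(-3) is undefined. There is no angle whose sine equals -3.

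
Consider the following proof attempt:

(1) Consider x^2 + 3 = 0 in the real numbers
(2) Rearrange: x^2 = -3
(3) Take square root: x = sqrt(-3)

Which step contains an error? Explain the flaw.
Step 3: Take square root: x = sqrt(-3)

Step 3 takes the square root of -3, which is negative. In the real number system, the square root of a negative number is undefined. The equation x^2 + 3 = 0 has no real solutions. Square roots of negative numbers only exist in the complex numbers.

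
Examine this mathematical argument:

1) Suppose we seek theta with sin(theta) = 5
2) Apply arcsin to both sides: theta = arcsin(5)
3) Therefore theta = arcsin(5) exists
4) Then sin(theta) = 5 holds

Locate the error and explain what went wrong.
Step 2: Apply arcsin to both sides: theta = arcsin(5)

Step 2 applies arcsin to 5. However, arcsin(x) is only defined for x in [-1, 1] because sin(theta) can only produce values in that range. Since |5| > 1, arcsin(5) is undefined. There is no angle whose sine equals 5.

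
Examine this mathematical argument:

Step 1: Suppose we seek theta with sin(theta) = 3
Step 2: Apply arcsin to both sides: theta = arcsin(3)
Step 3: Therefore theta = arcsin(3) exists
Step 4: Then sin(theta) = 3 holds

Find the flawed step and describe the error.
Step 2: Apply arcsin to both sides: theta = arcsin(3)

Step 2 applies arcsin to 3. However, arcsin(x) is only defined for x in [-1, 1] because sin(theta) can only produce values in that range. Since |3| > 1, arcsin(3) is undefined. There is no angle whose sine equals 3.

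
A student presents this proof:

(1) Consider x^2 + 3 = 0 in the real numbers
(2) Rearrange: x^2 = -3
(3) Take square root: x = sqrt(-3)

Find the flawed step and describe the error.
Step 3: Take square root: x = sqrt(-3)

Step 3 takes the square root of -3, which is negative. In the real number system, the square root of a negative number is undefined. The equation x^2 + 3 = 0 has no real solutions. Square roots of negative numbers only exist in the complex numbers.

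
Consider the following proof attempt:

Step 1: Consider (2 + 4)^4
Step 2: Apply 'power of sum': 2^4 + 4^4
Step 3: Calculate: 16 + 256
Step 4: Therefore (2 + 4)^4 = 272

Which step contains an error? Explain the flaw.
Step 2: Apply 'power of sum': 2^4 + 4^4

Step 2 incorrectly applies a non-existent rule '(a+b)^n = a^n + b^n'. This is false in general. The correct expansion uses the binomial theorem. The actual value is (2 + 4)^4 = 6^4 = 1296, not 272.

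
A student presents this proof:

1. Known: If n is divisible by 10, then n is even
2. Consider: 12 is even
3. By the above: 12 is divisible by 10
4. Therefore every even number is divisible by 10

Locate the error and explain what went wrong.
Step 3: By the above: 12 is divisible by 10

Step 3 commits the fallacy of affirming the consequent. The known fact 'divisible by 10 → even' does NOT imply 'even → divisible by 10'. That would be the converse, which is false. For example, 12 is even but 12 ÷ 10 = 1.20, which is not an integer.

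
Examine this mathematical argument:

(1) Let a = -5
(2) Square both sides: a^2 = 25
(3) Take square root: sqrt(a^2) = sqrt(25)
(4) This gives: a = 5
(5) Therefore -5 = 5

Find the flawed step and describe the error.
Step 4: This gives: a = 5

Step 4 incorrectly states that sqrt(a^2) = a. The correct identity is sqrt(a^2) = |a|. Since a = -5 < 0, we have sqrt(a^2) = |-5| = 5, not a = -5.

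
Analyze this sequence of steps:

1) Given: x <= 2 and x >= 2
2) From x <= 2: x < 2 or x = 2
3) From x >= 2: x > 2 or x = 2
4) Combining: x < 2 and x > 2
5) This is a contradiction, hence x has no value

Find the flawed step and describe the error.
Step 4: Combining: x < 2 and x > 2

Step 4 incorrectly combines the conditions. From x <= 2 and x >= 2, the intersection is x = 2. The error treats the 'or' cases as 'and' requirements. The correct conclusion is that x = 2 is the unique solution, not that no solution exists.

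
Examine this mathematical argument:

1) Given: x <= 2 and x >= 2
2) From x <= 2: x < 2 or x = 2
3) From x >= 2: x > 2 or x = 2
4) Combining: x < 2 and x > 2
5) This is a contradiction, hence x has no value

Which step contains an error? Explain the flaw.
Step 4: Combining: x < 2 and x > 2

Step 4 incorrectly combines the conditions. From x <= 2 and x >= 2, the intersection is x = 2. The error treats the 'or' cases as 'and' requirements. The correct conclusion is that x = 2 is the unique solution, not that no solution exists.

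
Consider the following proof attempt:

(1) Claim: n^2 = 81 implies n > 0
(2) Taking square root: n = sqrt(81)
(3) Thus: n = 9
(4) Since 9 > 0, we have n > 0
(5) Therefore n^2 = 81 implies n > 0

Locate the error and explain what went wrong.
Step 2: Taking square root: n = sqrt(81)

Step 2 takes the square root and assumes the positive root only. The equation n^2 = 81 actually has two solutions: n = 9 and n = -9. The proof silently assumes n > 0 without justification, then uses this assumption to conclude n > 0, which is circular. The counterexample n = -9 shows the claim is false.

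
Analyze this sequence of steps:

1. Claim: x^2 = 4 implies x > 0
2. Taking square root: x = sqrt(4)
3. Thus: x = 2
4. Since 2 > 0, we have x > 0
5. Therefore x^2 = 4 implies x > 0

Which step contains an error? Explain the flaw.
Step 2: Taking square root: x = sqrt(4)

Step 2 takes the square root and assumes the positive root only. The equation x^2 = 4 actually has two solutions: x = 2 and x = -2. The proof silently assumes x > 0 without justification, then uses this assumption to conclude x > 0, which is circular. The counterexample x = -2 shows the claim is false.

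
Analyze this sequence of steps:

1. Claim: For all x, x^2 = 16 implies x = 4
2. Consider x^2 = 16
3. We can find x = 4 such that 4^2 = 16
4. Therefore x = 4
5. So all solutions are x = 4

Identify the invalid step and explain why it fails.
Step 4: Therefore x = 4

Step 4 incorrectly concludes that x = 4 is the only solution. The proof shows that x = 4 is A solution (existence), but does not show it is the ONLY solution (uniqueness). In fact, x = -4 is also a solution since (-4)^2 = 16. Finding one solution doesn't prove there are no others.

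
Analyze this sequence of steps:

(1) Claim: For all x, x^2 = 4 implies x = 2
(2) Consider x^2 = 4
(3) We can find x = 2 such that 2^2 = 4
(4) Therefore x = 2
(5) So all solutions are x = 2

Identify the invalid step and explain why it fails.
Step 4: Therefore x = 2

Step 4 incorrectly concludes that x = 2 is the only solution. The proof shows that x = 2 is A solution (existence), but does not show it is the ONLY solution (uniqueness). In fact, x = -2 is also a solution since (-2)^2 = 4. Finding one solution doesn't prove there are no others.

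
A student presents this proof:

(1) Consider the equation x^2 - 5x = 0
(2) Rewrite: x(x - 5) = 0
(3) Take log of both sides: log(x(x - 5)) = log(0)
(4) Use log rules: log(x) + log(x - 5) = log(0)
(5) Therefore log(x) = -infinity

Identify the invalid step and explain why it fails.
Step 3: Take log of both sides: log(x(x - 5)) = log(0)

Step 3 takes the logarithm of both sides, resulting in log(0) on the right side. The logarithm is only defined for positive numbers; log(0) is undefined (approaches negative infinity). This operation is invalid.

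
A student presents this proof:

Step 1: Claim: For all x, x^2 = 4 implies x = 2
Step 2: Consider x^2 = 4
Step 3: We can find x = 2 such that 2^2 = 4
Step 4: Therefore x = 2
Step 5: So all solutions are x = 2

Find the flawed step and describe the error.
Step 4: Therefore x = 2

Step 4 incorrectly concludes that x = 2 is the only solution. The proof shows that x = 2 is A solution (existence), but does not show it is the ONLY solution (uniqueness). In fact, x = -2 is also a solution since (-2)^2 = 4. Finding one solution doesn't prove there are no others.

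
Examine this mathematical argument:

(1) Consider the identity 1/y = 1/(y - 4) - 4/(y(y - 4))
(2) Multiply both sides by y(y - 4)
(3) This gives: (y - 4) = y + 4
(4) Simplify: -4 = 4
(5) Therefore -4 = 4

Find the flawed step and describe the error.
Step 3: This gives: (y - 4) = y + 4

Step 3 makes a sign error when clearing denominators. Multiplying -4/(y(y - 4)) by y(y - 4) gives -4, not +4. The correct result is (y - 4) = y - 4, which is trivially true, not (y - 4) = y + 4. (Step 1 is a valid identity: 1/(y - 4) - 4/(y(y - 4)) = (y - 4)/(y(y - 4)) = 1/y.)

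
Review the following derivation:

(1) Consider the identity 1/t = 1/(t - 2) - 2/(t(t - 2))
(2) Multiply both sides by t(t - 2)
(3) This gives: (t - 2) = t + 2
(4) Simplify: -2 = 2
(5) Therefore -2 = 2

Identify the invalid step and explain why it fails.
Step 3: This gives: (t - 2) = t + 2

Step 3 makes a sign error when clearing denominators. Multiplying -2/(t(t - 2)) by t(t - 2) gives -2, not +2. The correct result is (t - 2) = t - 2, which is trivially true, not (t - 2) = t + 2. (Step 1 is a valid identity: 1/(t - 2) - 2/(t(t - 2)) = (t - 2)/(t(t - 2)) = 1/t.)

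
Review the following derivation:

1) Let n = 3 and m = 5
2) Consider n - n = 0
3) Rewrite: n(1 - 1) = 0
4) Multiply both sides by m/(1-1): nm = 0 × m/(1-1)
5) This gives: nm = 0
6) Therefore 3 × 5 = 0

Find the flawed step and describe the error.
Step 4: Multiply both sides by m/(1-1): nm = 0 × m/(1-1)

Step 4 multiplies both sides by m/(1-1). However, 1-1 = 0, so this is multiplication by m/0, which is undefined. We cannot multiply by an undefined expression.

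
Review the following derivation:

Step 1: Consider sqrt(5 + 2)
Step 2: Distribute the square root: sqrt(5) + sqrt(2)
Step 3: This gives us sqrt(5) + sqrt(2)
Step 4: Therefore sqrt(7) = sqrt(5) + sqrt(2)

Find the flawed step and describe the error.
Step 2: Distribute the square root: sqrt(5) + sqrt(2)

Step 2 incorrectly 'distributes' the square root over addition. The square root function does not distribute: sqrt(a + b) ≠ sqrt(a) + sqrt(b). In fact, sqrt(5 + 2) = sqrt(7) ≈ 2.6458, while sqrt(5) + sqrt(2) ≈ 3.6503.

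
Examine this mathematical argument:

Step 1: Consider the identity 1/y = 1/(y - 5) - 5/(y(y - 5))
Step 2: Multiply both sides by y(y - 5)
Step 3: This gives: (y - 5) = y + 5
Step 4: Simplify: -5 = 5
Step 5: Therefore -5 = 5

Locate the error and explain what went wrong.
Step 3: This gives: (y - 5) = y + 5

Step 3 makes a sign error when clearing denominators. Multiplying -5/(y(y - 5)) by y(y - 5) gives -5, not +5. The correct result is (y - 5) = y - 5, which is trivially true, not (y - 5) = y + 5. (Step 1 is a valid identity: 1/(y - 5) - 5/(y(y - 5)) = (y - 5)/(y(y - 5)) = 1/y.)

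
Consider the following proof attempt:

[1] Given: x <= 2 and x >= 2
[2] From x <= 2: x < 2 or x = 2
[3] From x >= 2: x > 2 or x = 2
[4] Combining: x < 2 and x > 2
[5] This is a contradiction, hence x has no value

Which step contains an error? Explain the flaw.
Step 4: Combining: x < 2 and x > 2

Step 4 incorrectly combines the conditions. From x <= 2 and x >= 2, the intersection is x = 2. The error treats the 'or' cases as 'and' requirements. The correct conclusion is that x = 2 is the unique solution, not that no solution exists.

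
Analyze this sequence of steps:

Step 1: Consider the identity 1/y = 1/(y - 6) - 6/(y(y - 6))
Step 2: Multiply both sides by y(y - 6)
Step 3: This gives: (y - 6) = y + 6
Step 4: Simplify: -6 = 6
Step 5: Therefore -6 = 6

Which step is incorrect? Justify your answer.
Step 3: This gives: (y - 6) = y + 6

Step 3 makes a sign error when clearing denominators. Multiplying -6/(y(y - 6)) by y(y - 6) gives -6, not +6. The correct result is (y - 6) = y - 6, which is trivially true, not (y - 6) = y + 6. (Step 1 is a valid identity: 1/(y - 6) - 6/(y(y - 6)) = (y - 6)/(y(y - 6)) = 1/y.)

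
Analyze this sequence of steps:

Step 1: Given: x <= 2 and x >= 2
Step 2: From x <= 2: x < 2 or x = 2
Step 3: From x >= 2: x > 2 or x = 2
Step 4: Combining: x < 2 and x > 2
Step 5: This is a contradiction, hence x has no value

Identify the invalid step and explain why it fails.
Step 4: Combining: x < 2 and x > 2

Step 4 incorrectly combines the conditions. From x <= 2 and x >= 2, the intersection is x = 2. The error treats the 'or' cases as 'and' requirements. The correct conclusion is that x = 2 is the unique solution, not that no solution exists.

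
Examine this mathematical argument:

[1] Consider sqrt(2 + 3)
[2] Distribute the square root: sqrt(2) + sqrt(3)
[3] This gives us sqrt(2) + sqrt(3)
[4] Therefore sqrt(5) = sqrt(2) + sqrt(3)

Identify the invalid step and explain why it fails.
Step 2: Distribute the square root: sqrt(2) + sqrt(3)

Step 2 incorrectly 'distributes' the square root over addition. The square root function does not distribute: sqrt(a + b) ≠ sqrt(a) + sqrt(b). In fact, sqrt(2 + 3) = sqrt(5) ≈ 2.2361, while sqrt(2) + sqrt(3) ≈ 3.1463.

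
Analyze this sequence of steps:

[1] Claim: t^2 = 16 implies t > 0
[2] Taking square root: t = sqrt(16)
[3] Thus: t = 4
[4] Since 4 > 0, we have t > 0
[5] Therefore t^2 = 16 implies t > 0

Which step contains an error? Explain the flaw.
Step 2: Taking square root: t = sqrt(16)

Step 2 takes the square root and assumes the positive root only. The equation t^2 = 16 actually has two solutions: t = 4 and t = -4. The proof silently assumes t > 0 without justification, then uses this assumption to conclude t > 0, which is circular. The counterexample t = -4 shows the claim is false.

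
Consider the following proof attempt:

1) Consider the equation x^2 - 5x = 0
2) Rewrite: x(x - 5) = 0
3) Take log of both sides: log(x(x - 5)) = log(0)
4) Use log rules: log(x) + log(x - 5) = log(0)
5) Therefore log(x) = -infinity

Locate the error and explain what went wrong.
Step 3: Take log of both sides: log(x(x - 5)) = log(0)

Step 3 takes the logarithm of both sides, resulting in log(0) on the right side. The logarithm is only defined for positive numbers; log(0) is undefined (approaches negative infinity). This operation is invalid.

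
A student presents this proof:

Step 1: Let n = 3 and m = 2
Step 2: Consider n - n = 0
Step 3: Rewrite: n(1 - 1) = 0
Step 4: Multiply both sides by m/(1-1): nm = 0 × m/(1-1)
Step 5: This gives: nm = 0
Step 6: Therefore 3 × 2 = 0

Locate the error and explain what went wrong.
Step 4: Multiply both sides by m/(1-1): nm = 0 × m/(1-1)

Step 4 multiplies both sides by m/(1-1). However, 1-1 = 0, so this is multiplication by m/0, which is undefined. We cannot multiply by an undefined expression.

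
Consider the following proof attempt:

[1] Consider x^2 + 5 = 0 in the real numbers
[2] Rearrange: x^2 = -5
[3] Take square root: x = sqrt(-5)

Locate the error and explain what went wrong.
Step 3: Take square root: x = sqrt(-5)

Step 3 takes the square root of -5, which is negative. In the real number system, the square root of a negative number is undefined. The equation x^2 + 5 = 0 has no real solutions. Square roots of negative numbers only exist in the complex numbers.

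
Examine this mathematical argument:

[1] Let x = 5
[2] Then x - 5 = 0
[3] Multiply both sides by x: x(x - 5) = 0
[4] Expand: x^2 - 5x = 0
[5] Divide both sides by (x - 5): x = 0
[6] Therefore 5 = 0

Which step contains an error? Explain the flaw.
Step 5: Divide both sides by (x - 5): x = 0

Step 5 divides both sides by (x - 5). However, since x = 5, we have (x - 5) = 0. Division by zero is undefined, making this step invalid.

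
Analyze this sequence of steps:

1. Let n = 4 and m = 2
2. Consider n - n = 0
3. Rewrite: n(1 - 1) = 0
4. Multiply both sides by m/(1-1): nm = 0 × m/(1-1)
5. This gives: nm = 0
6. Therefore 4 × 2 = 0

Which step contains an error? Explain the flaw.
Step 4: Multiply both sides by m/(1-1): nm = 0 × m/(1-1)

Step 4 multiplies both sides by m/(1-1). However, 1-1 = 0, so this is multiplication by m/0, which is undefined. We cannot multiply by an undefined expression.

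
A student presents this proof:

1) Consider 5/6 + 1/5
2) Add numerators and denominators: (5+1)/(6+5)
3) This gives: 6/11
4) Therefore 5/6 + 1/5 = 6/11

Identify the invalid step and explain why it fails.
Step 2: Add numerators and denominators: (5+1)/(6+5)

Step 2 incorrectly adds fractions by separately adding numerators and denominators. This is wrong. The correct method requires a common denominator: 5/6 + 1/5 = (5×5 + 1×6)/(6×5) = 31/30 = 31/30. The method used gives 6/11, which is different.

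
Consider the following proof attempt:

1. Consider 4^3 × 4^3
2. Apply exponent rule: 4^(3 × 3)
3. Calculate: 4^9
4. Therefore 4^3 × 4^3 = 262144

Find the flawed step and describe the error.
Step 2: Apply exponent rule: 4^(3 × 3)

Step 2 incorrectly states that a^b × a^c = a^(b×c). The correct rule is a^b × a^c = a^(b+c). The actual value is 4^3 × 4^3 = 4^6 = 4096, not 4^9 = 262144.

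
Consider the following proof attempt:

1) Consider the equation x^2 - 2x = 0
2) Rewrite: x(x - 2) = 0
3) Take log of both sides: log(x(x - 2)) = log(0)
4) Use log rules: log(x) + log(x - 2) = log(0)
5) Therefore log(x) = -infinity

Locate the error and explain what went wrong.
Step 3: Take log of both sides: log(x(x - 2)) = log(0)

Step 3 takes the logarithm of both sides, resulting in log(0) on the right side. The logarithm is only defined for positive numbers; log(0) is undefined (approaches negative infinity). This operation is invalid.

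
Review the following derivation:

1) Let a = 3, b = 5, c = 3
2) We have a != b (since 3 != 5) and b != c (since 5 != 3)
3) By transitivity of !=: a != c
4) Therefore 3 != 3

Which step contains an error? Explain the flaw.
Step 3: By transitivity of !=: a != c

Step 3 incorrectly applies transitivity to the '!=' relation. Transitivity states: if a R b and b R c, then a R c. However, '!=' is not transitive. Counterexample: 3 != 5 and 5 != 3, but 3 = 3 (both equal 3). Transitivity holds for relations like <, <=, =, but not for !=.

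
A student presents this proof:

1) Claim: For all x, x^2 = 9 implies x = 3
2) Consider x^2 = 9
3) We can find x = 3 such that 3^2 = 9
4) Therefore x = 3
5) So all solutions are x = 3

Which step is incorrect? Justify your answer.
Step 4: Therefore x = 3

Step 4 incorrectly concludes that x = 3 is the only solution. The proof shows that x = 3 is A solution (existence), but does not show it is the ONLY solution (uniqueness). In fact, x = -3 is also a solution since (-3)^2 = 9. Finding one solution doesn't prove there are no others.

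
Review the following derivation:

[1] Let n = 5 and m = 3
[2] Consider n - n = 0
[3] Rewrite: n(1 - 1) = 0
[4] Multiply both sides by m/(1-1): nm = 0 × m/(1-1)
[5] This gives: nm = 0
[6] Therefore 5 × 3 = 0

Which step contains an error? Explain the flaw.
Step 4: Multiply both sides by m/(1-1): nm = 0 × m/(1-1)

Step 4 multiplies both sides by m/(1-1). However, 1-1 = 0, so this is multiplication by m/0, which is undefined. We cannot multiply by an undefined expression.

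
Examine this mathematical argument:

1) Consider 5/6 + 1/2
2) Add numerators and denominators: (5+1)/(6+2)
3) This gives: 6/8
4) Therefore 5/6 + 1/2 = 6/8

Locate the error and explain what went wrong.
Step 2: Add numerators and denominators: (5+1)/(6+2)

Step 2 incorrectly adds fractions by separately adding numerators and denominators. This is wrong. The correct method requires a common denominator: 5/6 + 1/2 = (5×2 + 1×6)/(6×2) = 16/12 = 4/3. The method used gives 6/8, which is different.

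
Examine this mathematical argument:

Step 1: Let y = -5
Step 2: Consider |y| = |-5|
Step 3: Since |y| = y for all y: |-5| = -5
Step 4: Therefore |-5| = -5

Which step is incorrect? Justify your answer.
Step 3: Since |y| = y for all y: |-5| = -5

Step 3 incorrectly states that |y| = y for all y. The correct definition is |y| = y when y >= 0, and |y| = -y when y < 0. Since -5 < 0, we have |-5| = -(-5) = 5, not -5.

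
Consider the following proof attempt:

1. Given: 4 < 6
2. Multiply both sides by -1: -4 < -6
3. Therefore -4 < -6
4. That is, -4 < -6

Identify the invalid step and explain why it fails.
Step 2: Multiply both sides by -1: -4 < -6

Step 2 multiplies both sides by -1 but fails to reverse the inequality sign. When multiplying (or dividing) an inequality by a negative number, the direction must be reversed. Since 4 < 6, we should get -4 > -6, i.e., -4 > -6.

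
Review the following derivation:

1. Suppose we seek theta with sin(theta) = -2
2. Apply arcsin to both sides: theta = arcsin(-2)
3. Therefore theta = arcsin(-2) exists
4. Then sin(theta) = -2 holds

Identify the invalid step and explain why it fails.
Step 2: Apply arcsin to both sides: theta = arcsin(-2)

Step 2 applies arcsin to -2. However, arcsin(x) is only defined for x in [-1, 1] because sin(theta) can only produce values in that range. Since |-2| > 1, arcsin(-2) is undefined. There is no angle whose sine equals -2.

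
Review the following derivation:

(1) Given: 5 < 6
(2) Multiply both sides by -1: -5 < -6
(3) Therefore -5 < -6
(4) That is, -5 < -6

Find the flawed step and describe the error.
Step 2: Multiply both sides by -1: -5 < -6

Step 2 multiplies both sides by -1 but fails to reverse the inequality sign. When multiplying (or dividing) an inequality by a negative number, the direction must be reversed. Since 5 < 6, we should get -5 > -6, i.e., -5 > -6.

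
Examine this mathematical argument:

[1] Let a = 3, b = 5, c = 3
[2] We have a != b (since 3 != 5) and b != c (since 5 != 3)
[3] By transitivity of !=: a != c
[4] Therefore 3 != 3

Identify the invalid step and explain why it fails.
Step 3: By transitivity of !=: a != c

Step 3 incorrectly applies transitivity to the '!=' relation. Transitivity states: if a R b and b R c, then a R c. However, '!=' is not transitive. Counterexample: 3 != 5 and 5 != 3, but 3 = 3 (both equal 3). Transitivity holds for relations like <, <=, =, but not for !=.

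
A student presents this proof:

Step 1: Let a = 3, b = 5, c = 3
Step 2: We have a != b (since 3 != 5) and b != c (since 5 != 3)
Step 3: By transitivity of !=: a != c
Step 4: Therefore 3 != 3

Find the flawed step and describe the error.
Step 3: By transitivity of !=: a != c

Step 3 incorrectly applies transitivity to the '!=' relation. Transitivity states: if a R b and b R c, then a R c. However, '!=' is not transitive. Counterexample: 3 != 5 and 5 != 3, but 3 = 3 (both equal 3). Transitivity holds for relations like <, <=, =, but not for !=.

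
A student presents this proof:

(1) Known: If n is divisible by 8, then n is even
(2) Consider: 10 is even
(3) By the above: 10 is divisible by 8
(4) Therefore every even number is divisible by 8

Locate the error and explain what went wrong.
Step 3: By the above: 10 is divisible by 8

Step 3 commits the fallacy of affirming the consequent. The known fact 'divisible by 8 → even' does NOT imply 'even → divisible by 8'. That would be the converse, which is false. For example, 10 is even but 10 ÷ 8 = 1.25, which is not an integer.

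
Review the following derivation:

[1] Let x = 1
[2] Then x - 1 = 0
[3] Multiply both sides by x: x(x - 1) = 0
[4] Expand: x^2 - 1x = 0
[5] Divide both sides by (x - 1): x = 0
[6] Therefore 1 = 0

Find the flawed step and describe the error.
Step 5: Divide both sides by (x - 1): x = 0

Step 5 divides both sides by (x - 1). However, since x = 1, we have (x - 1) = 0. Division by zero is undefined, making this step invalid.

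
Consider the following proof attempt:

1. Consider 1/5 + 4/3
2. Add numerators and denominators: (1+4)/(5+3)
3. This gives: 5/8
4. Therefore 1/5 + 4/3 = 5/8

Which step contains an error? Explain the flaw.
Step 2: Add numerators and denominators: (1+4)/(5+3)

Step 2 incorrectly adds fractions by separately adding numerators and denominators. This is wrong. The correct method requires a common denominator: 1/5 + 4/3 = (1×3 + 4×5)/(5×3) = 23/15 = 23/15. The method used gives 5/8, which is different.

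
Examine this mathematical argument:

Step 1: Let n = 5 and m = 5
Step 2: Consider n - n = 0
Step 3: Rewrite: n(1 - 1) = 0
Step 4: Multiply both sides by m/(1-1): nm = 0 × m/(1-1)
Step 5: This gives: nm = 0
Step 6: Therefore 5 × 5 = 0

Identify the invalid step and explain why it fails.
Step 4: Multiply both sides by m/(1-1): nm = 0 × m/(1-1)

Step 4 multiplies both sides by m/(1-1). However, 1-1 = 0, so this is multiplication by m/0, which is undefined. We cannot multiply by an undefined expression.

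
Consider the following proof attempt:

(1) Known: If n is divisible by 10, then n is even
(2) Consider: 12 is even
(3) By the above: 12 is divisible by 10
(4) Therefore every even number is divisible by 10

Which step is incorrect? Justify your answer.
Step 3: By the above: 12 is divisible by 10

Step 3 commits the fallacy of affirming the consequent. The known fact 'divisible by 10 → even' does NOT imply 'even → divisible by 10'. That would be the converse, which is false. For example, 12 is even but 12 ÷ 10 = 1.20, which is not an integer.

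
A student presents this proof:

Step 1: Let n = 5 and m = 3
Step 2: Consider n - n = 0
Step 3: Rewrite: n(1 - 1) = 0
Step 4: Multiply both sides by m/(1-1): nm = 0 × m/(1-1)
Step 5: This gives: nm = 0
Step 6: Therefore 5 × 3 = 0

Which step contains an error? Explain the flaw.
Step 4: Multiply both sides by m/(1-1): nm = 0 × m/(1-1)

Step 4 multiplies both sides by m/(1-1). However, 1-1 = 0, so this is multiplication by m/0, which is undefined. We cannot multiply by an undefined expression.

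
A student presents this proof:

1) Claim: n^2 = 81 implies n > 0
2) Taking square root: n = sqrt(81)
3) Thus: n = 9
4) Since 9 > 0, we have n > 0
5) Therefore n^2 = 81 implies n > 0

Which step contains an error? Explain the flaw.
Step 2: Taking square root: n = sqrt(81)

Step 2 takes the square root and assumes the positive root only. The equation n^2 = 81 actually has two solutions: n = 9 and n = -9. The proof silently assumes n > 0 without justification, then uses this assumption to conclude n > 0, which is circular. The counterexample n = -9 shows the claim is false.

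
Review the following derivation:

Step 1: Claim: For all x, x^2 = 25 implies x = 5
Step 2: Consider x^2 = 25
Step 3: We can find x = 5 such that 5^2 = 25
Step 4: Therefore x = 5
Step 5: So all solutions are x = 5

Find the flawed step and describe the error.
Step 4: Therefore x = 5

Step 4 incorrectly concludes that x = 5 is the only solution. The proof shows that x = 5 is A solution (existence), but does not show it is the ONLY solution (uniqueness). In fact, x = -5 is also a solution since (-5)^2 = 25. Finding one solution doesn't prove there are no others.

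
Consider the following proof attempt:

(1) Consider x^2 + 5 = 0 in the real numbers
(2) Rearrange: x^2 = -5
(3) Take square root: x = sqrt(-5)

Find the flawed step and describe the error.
Step 3: Take square root: x = sqrt(-5)

Step 3 takes the square root of -5, which is negative. In the real number system, the square root of a negative number is undefined. The equation x^2 + 5 = 0 has no real solutions. Square roots of negative numbers only exist in the complex numbers.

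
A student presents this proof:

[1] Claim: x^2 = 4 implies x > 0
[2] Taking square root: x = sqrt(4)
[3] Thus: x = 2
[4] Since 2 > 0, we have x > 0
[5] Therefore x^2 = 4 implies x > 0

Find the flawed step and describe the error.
Step 2: Taking square root: x = sqrt(4)

Step 2 takes the square root and assumes the positive root only. The equation x^2 = 4 actually has two solutions: x = 2 and x = -2. The proof silently assumes x > 0 without justification, then uses this assumption to conclude x > 0, which is circular. The counterexample x = -2 shows the claim is false.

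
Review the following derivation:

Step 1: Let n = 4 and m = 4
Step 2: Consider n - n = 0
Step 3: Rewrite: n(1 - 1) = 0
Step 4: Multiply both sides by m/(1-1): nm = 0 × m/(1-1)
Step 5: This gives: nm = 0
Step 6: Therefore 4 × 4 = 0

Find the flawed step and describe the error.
Step 4: Multiply both sides by m/(1-1): nm = 0 × m/(1-1)

Step 4 multiplies both sides by m/(1-1). However, 1-1 = 0, so this is multiplication by m/0, which is undefined. We cannot multiply by an undefined expression.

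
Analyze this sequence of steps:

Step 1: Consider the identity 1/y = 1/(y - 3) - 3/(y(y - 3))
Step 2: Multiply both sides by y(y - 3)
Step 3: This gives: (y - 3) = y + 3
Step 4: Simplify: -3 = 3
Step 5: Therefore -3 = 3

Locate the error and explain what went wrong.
Step 3: This gives: (y - 3) = y + 3

Step 3 makes a sign error when clearing denominators. Multiplying -3/(y(y - 3)) by y(y - 3) gives -3, not +3. The correct result is (y - 3) = y - 3, which is trivially true, not (y - 3) = y + 3. (Step 1 is a valid identity: 1/(y - 3) - 3/(y(y - 3)) = (y - 3)/(y(y - 3)) = 1/y.)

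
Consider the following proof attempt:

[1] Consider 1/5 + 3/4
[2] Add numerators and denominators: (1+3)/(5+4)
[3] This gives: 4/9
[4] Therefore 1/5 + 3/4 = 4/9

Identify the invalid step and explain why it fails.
Step 2: Add numerators and denominators: (1+3)/(5+4)

Step 2 incorrectly adds fractions by separately adding numerators and denominators. This is wrong. The correct method requires a common denominator: 1/5 + 3/4 = (1×4 + 3×5)/(5×4) = 19/20 = 19/20. The method used gives 4/9, which is different.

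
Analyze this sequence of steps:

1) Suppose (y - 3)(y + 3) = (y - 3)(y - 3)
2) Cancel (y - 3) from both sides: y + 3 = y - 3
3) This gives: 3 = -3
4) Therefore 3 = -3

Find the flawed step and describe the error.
Step 2: Cancel (y - 3) from both sides: y + 3 = y - 3

Step 2 cancels (y - 3) from both sides. This is only valid if (y - 3) ≠ 0, i.e., y ≠ 3. When y = 3, both sides equal zero regardless of the other factors. The correct approach requires considering y = 3 as a separate case.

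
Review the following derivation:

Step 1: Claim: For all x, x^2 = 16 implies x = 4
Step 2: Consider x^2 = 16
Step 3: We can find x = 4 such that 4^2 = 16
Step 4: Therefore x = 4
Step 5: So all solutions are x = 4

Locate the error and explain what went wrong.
Step 4: Therefore x = 4

Step 4 incorrectly concludes that x = 4 is the only solution. The proof shows that x = 4 is A solution (existence), but does not show it is the ONLY solution (uniqueness). In fact, x = -4 is also a solution since (-4)^2 = 16. Finding one solution doesn't prove there are no others.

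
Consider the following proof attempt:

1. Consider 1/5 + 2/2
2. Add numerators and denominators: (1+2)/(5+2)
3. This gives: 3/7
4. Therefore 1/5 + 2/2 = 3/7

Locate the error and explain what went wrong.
Step 2: Add numerators and denominators: (1+2)/(5+2)

Step 2 incorrectly adds fractions by separately adding numerators and denominators. This is wrong. The correct method requires a common denominator: 1/5 + 2/2 = (1×2 + 2×5)/(5×2) = 12/10 = 6/5. The method used gives 3/7, which is different.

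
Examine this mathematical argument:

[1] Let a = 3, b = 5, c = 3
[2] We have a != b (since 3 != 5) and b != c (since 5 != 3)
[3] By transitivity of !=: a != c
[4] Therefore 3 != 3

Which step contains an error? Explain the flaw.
Step 3: By transitivity of !=: a != c

Step 3 incorrectly applies transitivity to the '!=' relation. Transitivity states: if a R b and b R c, then a R c. However, '!=' is not transitive. Counterexample: 3 != 5 and 5 != 3, but 3 = 3 (both equal 3). Transitivity holds for relations like <, <=, =, but not for !=.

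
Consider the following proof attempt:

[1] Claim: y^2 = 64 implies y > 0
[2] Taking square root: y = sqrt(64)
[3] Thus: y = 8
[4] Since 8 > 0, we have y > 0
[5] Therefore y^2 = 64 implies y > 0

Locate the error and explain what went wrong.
Step 2: Taking square root: y = sqrt(64)

Step 2 takes the square root and assumes the positive root only. The equation y^2 = 64 actually has two solutions: y = 8 and y = -8. The proof silently assumes y > 0 without justification, then uses this assumption to conclude y > 0, which is circular. The counterexample y = -8 shows the claim is false.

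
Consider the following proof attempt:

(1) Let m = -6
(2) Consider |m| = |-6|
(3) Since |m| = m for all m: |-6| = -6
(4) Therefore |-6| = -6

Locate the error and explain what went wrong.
Step 3: Since |m| = m for all m: |-6| = -6

Step 3 incorrectly states that |m| = m for all m. The correct definition is |m| = m when m >= 0, and |m| = -m when m < 0. Since -6 < 0, we have |-6| = -(-6) = 6, not -6.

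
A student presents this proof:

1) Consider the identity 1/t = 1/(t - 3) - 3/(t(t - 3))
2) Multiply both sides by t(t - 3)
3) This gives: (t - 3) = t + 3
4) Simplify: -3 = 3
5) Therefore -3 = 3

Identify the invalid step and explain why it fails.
Step 3: This gives: (t - 3) = t + 3

Step 3 makes a sign error when clearing denominators. Multiplying -3/(t(t - 3)) by t(t - 3) gives -3, not +3. The correct result is (t - 3) = t - 3, which is trivially true, not (t - 3) = t + 3. (Step 1 is a valid identity: 1/(t - 3) - 3/(t(t - 3)) = (t - 3)/(t(t - 3)) = 1/t.)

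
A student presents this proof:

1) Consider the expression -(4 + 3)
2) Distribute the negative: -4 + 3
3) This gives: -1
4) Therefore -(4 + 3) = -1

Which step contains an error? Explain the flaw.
Step 2: Distribute the negative: -4 + 3

Step 2 incorrectly distributes the negative sign. The correct distribution is -(4 + 3) = -4 - 3 = -7. The negative must be applied to both terms, not just the first. The error treats -(4 + 3) as -4 + 3, which equals -1 instead of -7.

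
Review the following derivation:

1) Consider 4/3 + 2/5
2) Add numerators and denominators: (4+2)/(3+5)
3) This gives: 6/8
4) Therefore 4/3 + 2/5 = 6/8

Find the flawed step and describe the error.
Step 2: Add numerators and denominators: (4+2)/(3+5)

Step 2 incorrectly adds fractions by separately adding numerators and denominators. This is wrong. The correct method requires a common denominator: 4/3 + 2/5 = (4×5 + 2×3)/(3×5) = 26/15 = 26/15. The method used gives 6/8, which is different.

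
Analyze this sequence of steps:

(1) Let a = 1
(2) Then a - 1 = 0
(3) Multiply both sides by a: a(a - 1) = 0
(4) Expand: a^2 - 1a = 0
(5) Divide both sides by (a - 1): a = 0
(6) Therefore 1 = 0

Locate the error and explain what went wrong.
Step 5: Divide both sides by (a - 1): a = 0

Step 5 divides both sides by (a - 1). However, since a = 1, we have (a - 1) = 0. Division by zero is undefined, making this step invalid.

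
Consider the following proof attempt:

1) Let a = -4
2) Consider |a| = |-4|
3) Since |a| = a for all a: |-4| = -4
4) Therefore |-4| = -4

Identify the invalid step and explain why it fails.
Step 3: Since |a| = a for all a: |-4| = -4

Step 3 incorrectly states that |a| = a for all a. The correct definition is |a| = a when a >= 0, and |a| = -a when a < 0. Since -4 < 0, we have |-4| = -(-4) = 4, not -4.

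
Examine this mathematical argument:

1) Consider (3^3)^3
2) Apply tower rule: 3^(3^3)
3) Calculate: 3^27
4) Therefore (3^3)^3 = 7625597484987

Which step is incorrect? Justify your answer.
Step 2: Apply tower rule: 3^(3^3)

Step 2 incorrectly states that (a^b)^c = a^(b^c). The correct rule is (a^b)^c = a^(b×c). The actual value is (3^3)^3 = 3^9 = 19683, not 3^27 = 7625597484987.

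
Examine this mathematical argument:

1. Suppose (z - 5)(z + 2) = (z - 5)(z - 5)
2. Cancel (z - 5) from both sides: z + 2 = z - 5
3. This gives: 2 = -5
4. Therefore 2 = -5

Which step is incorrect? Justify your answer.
Step 2: Cancel (z - 5) from both sides: z + 2 = z - 5

Step 2 cancels (z - 5) from both sides. This is only valid if (z - 5) ≠ 0, i.e., z ≠ 5. When z = 5, both sides equal zero regardless of the other factors. The correct approach requires considering z = 5 as a separate case.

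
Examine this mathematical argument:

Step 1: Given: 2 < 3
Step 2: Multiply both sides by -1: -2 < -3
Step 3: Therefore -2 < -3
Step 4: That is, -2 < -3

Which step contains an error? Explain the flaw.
Step 2: Multiply both sides by -1: -2 < -3

Step 2 multiplies both sides by -1 but fails to reverse the inequality sign. When multiplying (or dividing) an inequality by a negative number, the direction must be reversed. Since 2 < 3, we should get -2 > -3, i.e., -2 > -3.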